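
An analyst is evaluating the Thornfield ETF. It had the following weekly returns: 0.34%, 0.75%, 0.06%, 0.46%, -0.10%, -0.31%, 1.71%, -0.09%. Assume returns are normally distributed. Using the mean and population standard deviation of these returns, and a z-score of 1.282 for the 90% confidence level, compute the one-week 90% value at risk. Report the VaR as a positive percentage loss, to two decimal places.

0.42

Mean return r̄ = 2.820 / 8 = 0.3525%
Σ(r − r̄)² = 2.9376; population σ = √(2.9376/8) = 0.6060%
VaR = −(r̄ − z·σ) = −(0.3525 − 1.282 × 0.6060) = −(-0.4244) = 0.4244%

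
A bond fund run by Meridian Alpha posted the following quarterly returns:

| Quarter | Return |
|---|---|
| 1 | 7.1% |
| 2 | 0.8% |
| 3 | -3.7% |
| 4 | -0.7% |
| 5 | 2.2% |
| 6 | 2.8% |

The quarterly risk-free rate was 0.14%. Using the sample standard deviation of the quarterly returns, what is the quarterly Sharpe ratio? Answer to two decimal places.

0.35

Mean return r̄ = 8.50 / 6 = 1.4167%
Sample std dev = √[65.8683 / 5] = 3.6296%
Sharpe = (r̄ − rf) / σ = (1.4167 − 0.14) / 3.6296 = 1.2767 / 3.6296 = 0.3517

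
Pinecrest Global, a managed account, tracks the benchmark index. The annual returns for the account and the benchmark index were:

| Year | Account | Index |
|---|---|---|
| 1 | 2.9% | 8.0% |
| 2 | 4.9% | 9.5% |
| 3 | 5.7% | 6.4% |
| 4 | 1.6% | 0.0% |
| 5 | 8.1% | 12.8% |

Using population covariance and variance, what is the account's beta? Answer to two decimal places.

0.44

r̄p = 4.6400%,  r̄m = 7.3400%
Cov = Σ(rp − r̄p)(rm − r̄m) / 5 = 7.9244
Var(rm) = Σ(rm − r̄m)² / 5 = 17.9344
β = Cov / Var = 7.9244 / 17.9344 = 0.4419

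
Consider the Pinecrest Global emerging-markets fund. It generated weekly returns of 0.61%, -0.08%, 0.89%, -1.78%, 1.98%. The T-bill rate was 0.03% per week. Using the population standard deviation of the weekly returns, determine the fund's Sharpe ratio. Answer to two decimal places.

Mean return μ = 1.620 / 5 = 0.3240%
Σ(r − μ)² = (0.61 − 0.3240)² + (-0.08 − 0.3240)² + … = 7.7345
population σ = √(7.7345 / 5) = √1.5469 = 1.2437%
Sharpe = (μ − rf) / σ = (0.3240 − 0.03) / 1.2437 = 0.2940 / 1.2437 = 0.2364

0.24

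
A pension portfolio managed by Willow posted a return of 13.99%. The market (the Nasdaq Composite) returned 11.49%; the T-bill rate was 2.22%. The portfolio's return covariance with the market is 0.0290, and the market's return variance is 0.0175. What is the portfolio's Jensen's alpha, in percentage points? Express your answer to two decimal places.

β = Cov / Var = 0.0290 / 0.0175 = 1.6571
E[R] = Rf + β(Rm − Rf) = 2.22% + 1.6571 × (11.49% − 2.22%) = 17.5813%
α = Rp − E[R] = 13.99% − 17.5813% = -3.5913

-3.59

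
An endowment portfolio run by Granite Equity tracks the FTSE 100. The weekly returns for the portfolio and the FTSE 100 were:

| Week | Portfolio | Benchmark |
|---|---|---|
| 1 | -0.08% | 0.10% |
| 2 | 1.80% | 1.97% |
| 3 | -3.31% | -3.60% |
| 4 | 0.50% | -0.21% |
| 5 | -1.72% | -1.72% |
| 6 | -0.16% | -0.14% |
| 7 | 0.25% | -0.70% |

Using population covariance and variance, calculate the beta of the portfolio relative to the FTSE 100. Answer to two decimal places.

r̄p = -0.3886%,  r̄m = -0.6143%
Cov = Σ(rp − r̄p)(rm − r̄m) / 7 = 2.3548
Var(rm) = Σ(rm − r̄m)² / 7 = 2.5317
β = Cov / Var = 2.3548 / 2.5317 = 0.9301

0.93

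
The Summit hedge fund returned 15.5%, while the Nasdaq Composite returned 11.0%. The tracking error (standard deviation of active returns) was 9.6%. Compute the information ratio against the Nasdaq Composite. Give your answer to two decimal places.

IR = (Rp − Rb) / TE = (15.5% − 11.0%) / 9.6% = 4.50% / 9.6% = 0.4688

0.47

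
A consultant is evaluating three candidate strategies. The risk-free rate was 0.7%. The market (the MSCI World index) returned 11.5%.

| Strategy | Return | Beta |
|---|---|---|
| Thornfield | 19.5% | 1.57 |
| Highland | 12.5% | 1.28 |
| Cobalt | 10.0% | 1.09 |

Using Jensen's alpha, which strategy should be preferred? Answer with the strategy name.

Thornfield

Thornfield: α = 19.5% − [0.7% + 1.57 × (11.5% − 0.7%)] = 1.844
Highland: α = 12.5% − [0.7% + 1.28 × (11.5% − 0.7%)] = -2.024
Cobalt: α = 10.0% − [0.7% + 1.09 × (11.5% − 0.7%)] = -2.472
Highest: Thornfield (1.844).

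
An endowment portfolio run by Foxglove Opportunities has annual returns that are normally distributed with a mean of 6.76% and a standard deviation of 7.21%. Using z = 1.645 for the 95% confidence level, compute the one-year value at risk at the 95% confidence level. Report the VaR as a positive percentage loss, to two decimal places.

VaR (as % loss) = −(μ − z·σ) = −(6.76% − 1.645 × 7.21%) = −(-5.10045%) = 5.10045%

5.10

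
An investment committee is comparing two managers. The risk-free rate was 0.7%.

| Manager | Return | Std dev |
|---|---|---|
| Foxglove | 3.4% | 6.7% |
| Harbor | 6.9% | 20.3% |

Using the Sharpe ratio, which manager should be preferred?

Foxglove

Foxglove: Sharpe ratio = (3.4% − 0.7%) / 6.7% = 0.403
Harbor: Sharpe ratio = (6.9% − 0.7%) / 20.3% = 0.305
Highest: Foxglove (0.403).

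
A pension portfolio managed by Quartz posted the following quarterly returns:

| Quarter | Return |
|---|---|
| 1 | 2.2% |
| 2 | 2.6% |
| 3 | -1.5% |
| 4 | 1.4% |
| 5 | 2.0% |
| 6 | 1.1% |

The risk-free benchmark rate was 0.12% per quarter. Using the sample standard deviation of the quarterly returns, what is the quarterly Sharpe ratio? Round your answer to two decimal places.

0.80

r̄ = (2.2 + 2.6 − 1.5 + 1.4 + 2 + 1.1) / 6 = 1.3000%
Σ(r − r̄)² = 10.8800; sample σ = √(10.8800/5) = 1.4751%
Sharpe = (r̄ − rf) / σ = (1.3000 − 0.12) / 1.4751 = 1.1800 / 1.4751 = 0.7999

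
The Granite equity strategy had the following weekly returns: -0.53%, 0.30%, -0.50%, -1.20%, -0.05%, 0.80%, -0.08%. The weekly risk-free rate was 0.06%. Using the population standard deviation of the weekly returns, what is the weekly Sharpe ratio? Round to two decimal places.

Mean return r̄ = -1.260 / 7 = -0.1800%
Population std dev = √[2.4830 / 7] = 0.5956%
Sharpe = (r̄ − rf) / σ = (-0.1800 − 0.06) / 0.5956 = -0.2400 / 0.5956 = -0.4030

-0.40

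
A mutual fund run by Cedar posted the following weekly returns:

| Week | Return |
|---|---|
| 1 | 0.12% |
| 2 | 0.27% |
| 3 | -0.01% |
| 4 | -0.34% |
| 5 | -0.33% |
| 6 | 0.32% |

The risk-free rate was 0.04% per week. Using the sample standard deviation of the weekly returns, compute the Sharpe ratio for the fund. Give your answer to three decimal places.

Mean return r̄ = 0.030 / 6 = 0.0050%
Σ(r − r̄)² = 0.4142; sample σ = √(0.4142/5) = 0.2878%
Sharpe = (r̄ − rf) / σ = (0.0050 − 0.04) / 0.2878 = -0.0350 / 0.2878 = -0.1216

-0.122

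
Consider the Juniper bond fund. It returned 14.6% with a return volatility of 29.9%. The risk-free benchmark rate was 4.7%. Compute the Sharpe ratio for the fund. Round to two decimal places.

Sharpe = (Rp − Rf) / σp = (14.6% − 4.7%) / 29.9% = 9.90% / 29.9% = 0.3311

0.33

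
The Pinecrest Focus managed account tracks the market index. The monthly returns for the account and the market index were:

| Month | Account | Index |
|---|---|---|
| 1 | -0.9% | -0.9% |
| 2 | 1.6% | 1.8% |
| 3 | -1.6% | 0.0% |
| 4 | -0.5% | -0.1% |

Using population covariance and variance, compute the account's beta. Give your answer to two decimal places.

1.03

r̄p = -0.3500%,  r̄m = 0.2000%
Cov = Σ(rp − r̄p)(rm − r̄m) / 4 = 1.0050
Var(rm) = Σ(rm − r̄m)² / 4 = 0.9750
β = Cov / Var = 1.0050 / 0.9750 = 1.0308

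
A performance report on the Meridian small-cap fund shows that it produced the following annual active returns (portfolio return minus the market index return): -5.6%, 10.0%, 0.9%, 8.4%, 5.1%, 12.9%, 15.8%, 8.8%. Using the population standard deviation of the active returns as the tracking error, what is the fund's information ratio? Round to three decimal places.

1.102

r̄ = (-5.6 + 10 + 0.9 + 8.4 + 5.1 + 12.9 + 15.8 + 8.8) / 8 = 56.30 / 8 = 7.0375%
Σ(r − r̄)² = (-5.6 − 7.0375)² + (10 − 7.0375)² + (0.9 − 7.0375)² + … = 326.0188
population σ = √(326.0188 / 8) = √40.7524 = 6.3838%
IR = r̄ / tracking error = 7.0375 / 6.3838 = 1.1024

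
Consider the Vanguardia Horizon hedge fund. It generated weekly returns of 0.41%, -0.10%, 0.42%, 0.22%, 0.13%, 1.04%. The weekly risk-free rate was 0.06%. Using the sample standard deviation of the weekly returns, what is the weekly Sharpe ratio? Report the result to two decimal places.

r̄ = (0.41 − 0.1 + 0.42 + 0.22 + 0.13 + 1.04) / 6 = 2.120 / 6 = 0.3533%
Σ(r − r̄)² = (0.41 − 0.3533)² + (-0.1 − 0.3533)² + (0.42 − 0.3533)² + … = 0.7523
sample σ = √(0.7523 / 5) = √0.1505 = 0.3879%
Sharpe = (r̄ − rf) / σ = (0.3533 − 0.06) / 0.3879 = 0.2933 / 0.3879 = 0.7561

0.76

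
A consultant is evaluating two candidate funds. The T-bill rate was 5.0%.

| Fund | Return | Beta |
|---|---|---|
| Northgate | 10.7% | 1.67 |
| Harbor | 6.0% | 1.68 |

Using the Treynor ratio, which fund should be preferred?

Northgate: Treynor = (10.7% − 5.0%) / 1.67 = 3.413
Harbor: Treynor = (6.0% − 5.0%) / 1.68 = 0.595
Highest: Northgate (3.413).

Northgate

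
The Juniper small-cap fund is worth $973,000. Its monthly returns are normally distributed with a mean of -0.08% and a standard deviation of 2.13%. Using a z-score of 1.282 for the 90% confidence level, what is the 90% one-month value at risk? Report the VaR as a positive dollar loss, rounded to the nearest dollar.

$27,348

Return at the 90% tail: μ − z·σ = -0.08% − 1.282 × 2.13% = -0.08 − 2.73066 = -2.81066%
VaR = −(-2.81066%) × $973,000 = 2.81066% × $973,000 = $27,348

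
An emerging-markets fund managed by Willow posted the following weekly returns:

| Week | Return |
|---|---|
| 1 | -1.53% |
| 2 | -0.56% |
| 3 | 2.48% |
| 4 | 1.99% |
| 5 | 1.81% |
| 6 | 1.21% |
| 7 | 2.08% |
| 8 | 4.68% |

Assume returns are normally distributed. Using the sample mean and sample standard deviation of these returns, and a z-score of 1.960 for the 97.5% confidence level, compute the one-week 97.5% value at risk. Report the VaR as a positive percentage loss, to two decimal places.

2.20

r̄ = (-1.53 − 0.56 + 2.48 + 1.99 + 1.81 + 1.21 + 2.08 + 4.68) / 8 = 1.5200%
Σ(r − r̄)² = 25.2508; sample σ = √(25.2508/7) = 1.8993%
VaR = −(r̄ − z·σ) = −(1.5200 − 1.960 × 1.8993) = −(-2.2026) = 2.2026%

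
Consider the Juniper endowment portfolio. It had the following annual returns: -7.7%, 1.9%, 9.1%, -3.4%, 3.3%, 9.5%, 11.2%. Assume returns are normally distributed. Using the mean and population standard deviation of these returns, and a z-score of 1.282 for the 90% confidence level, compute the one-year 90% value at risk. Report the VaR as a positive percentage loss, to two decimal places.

r̄ = (-7.7 + 1.9 + 9.1 − 3.4 + 3.3 + 9.5 + 11.2) / 7 = 23.90 / 7 = 3.4143%
Σ(r − r̄)² = 302.2486; population σ = √(302.2486/7) = 6.5710%
VaR = −(r̄ − z·σ) = −(3.4143 − 1.282 × 6.5710) = −(-5.0097) = 5.0097%

5.01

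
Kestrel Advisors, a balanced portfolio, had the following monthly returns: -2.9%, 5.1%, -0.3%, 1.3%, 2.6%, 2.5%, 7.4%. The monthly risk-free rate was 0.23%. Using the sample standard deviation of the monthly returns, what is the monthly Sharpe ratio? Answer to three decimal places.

0.595

Mean return μ = 15.70 / 7 = 2.2429%
Σ(r − μ)² = (-2.9 − 2.2429)² + (5.1 − 2.2429)² + … = 68.7571
σ = √[68.7571 / 6] = 3.3852%
Sharpe = (μ − rf) / σ = (2.2429 − 0.23) / 3.3852 = 2.0129 / 3.3852 = 0.5946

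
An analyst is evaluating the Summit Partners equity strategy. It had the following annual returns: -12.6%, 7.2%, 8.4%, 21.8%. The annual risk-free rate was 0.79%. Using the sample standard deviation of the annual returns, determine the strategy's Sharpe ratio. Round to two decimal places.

0.38

r̄ = (-12.6 + 7.2 + 8.4 + 21.8) / 4 = 24.80 / 4 = 6.2000%
Sample σ = √[Σ(r − r̄)² / 3] = √[602.6400 / 3] = √200.8800 = 14.1732%
Sharpe = (r̄ − rf) / σ = (6.2000 − 0.79) / 14.1732 = 5.4100 / 14.1732 = 0.3817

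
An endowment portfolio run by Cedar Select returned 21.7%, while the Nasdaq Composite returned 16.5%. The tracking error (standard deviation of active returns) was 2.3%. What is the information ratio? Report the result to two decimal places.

IR = (Rp − Rb) / TE = (21.7% − 16.5%) / 2.3% = 5.20% / 2.3% = 2.2609

2.26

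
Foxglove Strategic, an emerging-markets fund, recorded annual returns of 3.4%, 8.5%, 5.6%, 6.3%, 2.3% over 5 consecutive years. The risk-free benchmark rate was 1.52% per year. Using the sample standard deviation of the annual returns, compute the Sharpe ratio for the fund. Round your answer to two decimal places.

μ = (3.4 + 8.5 + 5.6 + 6.3 + 2.3) / 5 = 5.2200%
Σ(r − μ)² = 23.9080; sample σ = √(23.9080/4) = 2.4448%
Sharpe = (μ − rf) / σ = (5.2200 − 1.52) / 2.4448 = 3.7000 / 2.4448 = 1.5134

1.51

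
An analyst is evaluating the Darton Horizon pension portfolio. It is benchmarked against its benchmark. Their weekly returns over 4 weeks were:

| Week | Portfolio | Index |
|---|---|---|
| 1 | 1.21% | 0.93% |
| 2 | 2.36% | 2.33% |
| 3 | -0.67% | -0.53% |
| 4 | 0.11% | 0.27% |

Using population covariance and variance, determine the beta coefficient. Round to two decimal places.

r̄p = 0.7525%,  r̄m = 0.7500%
Cov = Σ(rp − r̄p)(rm − r̄m) / 4 = 1.1879
Var(rm) = Σ(rm − r̄m)² / 4 = 1.0994
β = Cov / Var = 1.1879 / 1.0994 = 1.0805

1.08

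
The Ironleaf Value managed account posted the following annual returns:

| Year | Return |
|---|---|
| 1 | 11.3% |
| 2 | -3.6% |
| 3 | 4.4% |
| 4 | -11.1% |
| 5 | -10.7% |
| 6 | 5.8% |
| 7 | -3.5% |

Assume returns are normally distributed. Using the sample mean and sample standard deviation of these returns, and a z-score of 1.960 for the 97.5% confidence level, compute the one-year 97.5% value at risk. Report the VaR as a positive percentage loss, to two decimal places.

17.76

Mean return r̄ = -7.40 / 7 = -1.0571%
Sample σ = √[Σ(r − r̄)² / 6] = √[435.7771 / 6] = √72.6295 = 8.5223%
VaR = −(r̄ − z·σ) = −(-1.0571 − 1.960 × 8.5223) = −(-17.7608) = 17.7608%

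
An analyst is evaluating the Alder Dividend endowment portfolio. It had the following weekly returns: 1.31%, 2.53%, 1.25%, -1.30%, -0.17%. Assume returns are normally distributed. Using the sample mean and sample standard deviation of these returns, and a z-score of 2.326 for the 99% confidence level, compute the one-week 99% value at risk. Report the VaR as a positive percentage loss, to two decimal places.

Mean return r̄ = 3.620 / 5 = 0.7240%
Σ(r − r̄)² = 8.7775; sample σ = √(8.7775/4) = 1.4813%
VaR = −(r̄ − z·σ) = −(0.7240 − 2.326 × 1.4813) = −(-2.7215) = 2.7215%

2.72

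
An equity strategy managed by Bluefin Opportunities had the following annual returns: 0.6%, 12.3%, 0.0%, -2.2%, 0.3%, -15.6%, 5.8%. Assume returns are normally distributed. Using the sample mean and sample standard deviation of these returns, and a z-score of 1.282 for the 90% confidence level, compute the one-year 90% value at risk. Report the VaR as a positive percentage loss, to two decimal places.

10.72

r̄ = (0.6 + 12.3 + 0 − 2.2 + 0.3 − 15.6 + 5.8) / 7 = 0.1714%
Σ(r − r̄)² = (0.6 − 0.1714)² + (12.3 − 0.1714)² + (0 − 0.1714)² + … = 433.3743
σ = √[433.3743 / 6] = 8.4988%
VaR = −(r̄ − z·σ) = −(0.1714 − 1.282 × 8.4988) = −(-10.7241) = 10.7241%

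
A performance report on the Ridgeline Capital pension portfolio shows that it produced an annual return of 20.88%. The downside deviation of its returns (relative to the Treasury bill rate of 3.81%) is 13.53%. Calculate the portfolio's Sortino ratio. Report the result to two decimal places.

Sortino = (Rp − Rf) / σd = (20.88% − 3.81%) / 13.53% = 17.07% / 13.53% = 1.2616

1.26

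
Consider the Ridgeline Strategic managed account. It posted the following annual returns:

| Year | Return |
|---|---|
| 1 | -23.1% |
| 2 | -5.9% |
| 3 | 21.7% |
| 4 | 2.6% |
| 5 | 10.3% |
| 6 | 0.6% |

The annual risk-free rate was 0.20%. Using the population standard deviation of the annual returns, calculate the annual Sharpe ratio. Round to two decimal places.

r̄ = (-23.1 − 5.9 + 21.7 + 2.6 + 10.3 + 0.6) / 6 = 1.0333%
Population σ = √[Σ(r − r̄)² / 6] = √[1146.1133 / 6] = √191.0189 = 13.8210%
Sharpe = (r̄ − rf) / σ = (1.0333 − 0.2) / 13.8210 = 0.8333 / 13.8210 = 0.0603

0.06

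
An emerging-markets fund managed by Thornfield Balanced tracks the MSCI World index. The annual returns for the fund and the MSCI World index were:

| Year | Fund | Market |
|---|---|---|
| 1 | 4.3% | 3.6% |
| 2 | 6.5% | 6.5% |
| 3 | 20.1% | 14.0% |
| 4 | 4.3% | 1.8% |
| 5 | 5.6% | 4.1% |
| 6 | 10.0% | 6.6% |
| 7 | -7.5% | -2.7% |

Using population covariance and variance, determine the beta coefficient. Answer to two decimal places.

1.56

r̄p = 6.1857%,  r̄m = 4.8429%
Cov = Σ(rp − r̄p)(rm − r̄m) / 7 = 35.1978
Var(rm) = Σ(rm − r̄m)² / 7 = 22.5624
β = Cov / Var = 35.1978 / 22.5624 = 1.5600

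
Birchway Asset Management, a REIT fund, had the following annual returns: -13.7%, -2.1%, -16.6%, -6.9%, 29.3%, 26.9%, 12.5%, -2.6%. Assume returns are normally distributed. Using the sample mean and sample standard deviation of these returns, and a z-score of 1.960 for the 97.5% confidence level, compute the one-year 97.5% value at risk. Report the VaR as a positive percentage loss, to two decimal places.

31.16

r̄ = (-13.7 − 2.1 − 16.6 − 6.9 + 29.3 + 26.9 + 12.5 − 2.6) / 8 = 26.80 / 8 = 3.3500%
Σ(r − r̄)² = (-13.7 − 3.3500)² + (-2.1 − 3.3500)² + … = 2170.6000
σ = √[2170.6000 / 7] = 17.6093%
VaR = −(r̄ − z·σ) = −(3.3500 − 1.960 × 17.6093) = −(-31.1642) = 31.1642%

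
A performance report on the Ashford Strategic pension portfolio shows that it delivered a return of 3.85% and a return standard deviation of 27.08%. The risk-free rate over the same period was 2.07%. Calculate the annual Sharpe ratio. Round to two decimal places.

0.07

Sharpe = (Rp − Rf) / σp = (3.85% − 2.07%) / 27.08% = 1.78% / 27.08% = 0.0657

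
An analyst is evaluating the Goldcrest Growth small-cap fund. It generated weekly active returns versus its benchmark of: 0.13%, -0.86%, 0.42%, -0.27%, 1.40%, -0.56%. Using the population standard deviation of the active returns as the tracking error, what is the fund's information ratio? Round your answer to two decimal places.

Mean return μ = 0.260 / 6 = 0.0433%
Σ(r − μ)² = (0.13 − 0.0433)² + (-0.86 − 0.0433)² + (0.42 − 0.0433)² + … = 3.2681
population σ = √(3.2681 / 6) = √0.5447 = 0.7380%
IR = μ / tracking error = 0.0433 / 0.7380 = 0.0587

0.06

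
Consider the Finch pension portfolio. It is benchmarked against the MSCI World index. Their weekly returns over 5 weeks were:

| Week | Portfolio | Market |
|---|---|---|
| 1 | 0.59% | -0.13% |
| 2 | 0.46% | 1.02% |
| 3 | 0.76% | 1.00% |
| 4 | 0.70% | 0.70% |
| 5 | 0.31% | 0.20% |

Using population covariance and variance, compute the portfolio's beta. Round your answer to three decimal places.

r̄p = 0.5640%,  r̄m = 0.5580%
Cov = Σ(rp − r̄p)(rm − r̄m) / 5 = 0.0262
Var(rm) = Σ(rm − r̄m)² / 5 = 0.2061
β = Cov / Var = 0.0262 / 0.2061 = 0.1271

0.127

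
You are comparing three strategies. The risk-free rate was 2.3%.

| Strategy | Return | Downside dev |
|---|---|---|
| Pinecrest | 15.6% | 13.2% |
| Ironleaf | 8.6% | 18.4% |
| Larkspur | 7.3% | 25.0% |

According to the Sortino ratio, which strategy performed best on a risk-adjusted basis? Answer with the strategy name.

Pinecrest

Pinecrest: Sortino ratio = (15.6% − 2.3%) / 13.2% = 1.008
Ironleaf: Sortino ratio = (8.6% − 2.3%) / 18.4% = 0.342
Larkspur: Sortino ratio = (7.3% − 2.3%) / 25.0% = 0.200
Highest: Pinecrest (1.008).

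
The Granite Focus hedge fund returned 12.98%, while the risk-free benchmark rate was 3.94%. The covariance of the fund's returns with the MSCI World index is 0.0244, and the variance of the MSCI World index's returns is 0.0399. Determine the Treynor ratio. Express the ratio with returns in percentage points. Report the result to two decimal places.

β = Cov / Var = 0.0244 / 0.0399 = 0.6115
Treynor = (Rp − Rf) / β = (12.98% − 3.94%) / 0.6115 = 9.04 / 0.6115 = 14.7833

14.78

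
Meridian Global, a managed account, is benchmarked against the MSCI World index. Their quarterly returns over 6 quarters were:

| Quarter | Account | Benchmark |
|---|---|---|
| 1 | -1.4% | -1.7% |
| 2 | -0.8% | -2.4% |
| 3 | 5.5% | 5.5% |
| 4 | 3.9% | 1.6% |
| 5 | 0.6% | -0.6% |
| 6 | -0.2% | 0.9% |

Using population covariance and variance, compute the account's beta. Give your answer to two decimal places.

r̄p = 1.2667%,  r̄m = 0.5500%
Cov = Σ(rp − r̄p)(rm − r̄m) / 6 = 6.0117
Var(rm) = Σ(rm − r̄m)² / 6 = 6.8025
β = Cov / Var = 6.0117 / 6.8025 = 0.8837

0.88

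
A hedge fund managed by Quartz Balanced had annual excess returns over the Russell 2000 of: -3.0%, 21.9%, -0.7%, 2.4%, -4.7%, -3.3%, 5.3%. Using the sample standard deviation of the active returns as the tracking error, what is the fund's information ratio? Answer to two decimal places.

0.28

Mean return r̄ = 17.90 / 7 = 2.5571%
Σ(r − r̄)² = (-3 − 2.5571)² + (21.9 − 2.5571)² + … = 510.1571
sample σ = √(510.1571 / 6) = √85.0262 = 9.2210%
IR = r̄ / tracking error = 2.5571 / 9.2210 = 0.2773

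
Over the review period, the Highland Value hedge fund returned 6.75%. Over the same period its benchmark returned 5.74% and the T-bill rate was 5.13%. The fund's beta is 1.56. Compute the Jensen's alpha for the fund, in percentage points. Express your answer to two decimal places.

0.67

CAPM expected return = Rf + β(Rm − Rf) = 5.13% + 1.56 × (5.74% − 5.13%) = 5.13 + 1.56 × 0.61 = 6.0816%
Jensen's α = Rp − E[R] = 6.75% − 6.0816% = 0.6684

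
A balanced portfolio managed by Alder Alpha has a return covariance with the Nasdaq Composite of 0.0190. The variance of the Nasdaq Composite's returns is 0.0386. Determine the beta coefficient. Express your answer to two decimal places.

0.49

β = Cov(Rp, Rm) / Var(Rm) = 0.0190 / 0.0386 = 0.4922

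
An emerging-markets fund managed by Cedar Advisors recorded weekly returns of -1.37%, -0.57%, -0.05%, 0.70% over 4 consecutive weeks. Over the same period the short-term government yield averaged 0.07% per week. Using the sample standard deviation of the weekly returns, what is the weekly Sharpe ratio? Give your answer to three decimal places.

-0.450

Mean return μ = -1.290 / 4 = -0.3225%
Sample σ = √[Σ(r − μ)² / 3] = √[2.2783 / 3] = √0.7594 = 0.8714%
Sharpe = (μ − rf) / σ = (-0.3225 − 0.07) / 0.8714 = -0.3925 / 0.8714 = -0.4504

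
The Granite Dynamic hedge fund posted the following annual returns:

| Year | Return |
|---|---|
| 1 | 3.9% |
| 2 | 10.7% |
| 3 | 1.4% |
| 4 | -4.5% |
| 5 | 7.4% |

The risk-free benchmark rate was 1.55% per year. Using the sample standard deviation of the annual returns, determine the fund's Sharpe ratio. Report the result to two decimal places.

0.38

μ = (3.9 + 10.7 + 1.4 − 4.5 + 7.4) / 5 = 18.90 / 5 = 3.7800%
Σ(r − μ)² = (3.9 − 3.7800)² + (10.7 − 3.7800)² + … = 135.2280
sample σ = √(135.2280 / 4) = √33.8070 = 5.8144%
Sharpe = (μ − rf) / σ = (3.7800 − 1.55) / 5.8144 = 2.2300 / 5.8144 = 0.3835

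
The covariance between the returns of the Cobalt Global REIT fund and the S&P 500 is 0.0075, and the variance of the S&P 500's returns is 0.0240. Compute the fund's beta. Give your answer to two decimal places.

0.31

β = Cov(Rp, Rm) / Var(Rm) = 0.0075 / 0.0240 = 0.3125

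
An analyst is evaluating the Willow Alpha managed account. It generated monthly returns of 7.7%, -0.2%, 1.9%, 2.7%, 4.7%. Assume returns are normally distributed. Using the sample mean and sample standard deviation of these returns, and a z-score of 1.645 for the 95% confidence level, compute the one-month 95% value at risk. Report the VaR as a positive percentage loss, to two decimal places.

1.57

r̄ = (7.7 − 0.2 + 1.9 + 2.7 + 4.7) / 5 = 3.3600%
Sample std dev = √[35.8720 / 4] = 2.9947%
VaR = −(r̄ − z·σ) = −(3.3600 − 1.645 × 2.9947) = −(-1.5663) = 1.5663%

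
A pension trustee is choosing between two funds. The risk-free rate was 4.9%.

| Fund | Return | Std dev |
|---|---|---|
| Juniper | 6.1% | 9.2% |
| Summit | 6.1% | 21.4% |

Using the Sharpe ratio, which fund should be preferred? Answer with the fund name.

Juniper: Sharpe ratio = (6.1% − 4.9%) / 9.2% = 0.130
Summit: Sharpe ratio = (6.1% − 4.9%) / 21.4% = 0.056
Highest: Juniper (0.130).

Juniper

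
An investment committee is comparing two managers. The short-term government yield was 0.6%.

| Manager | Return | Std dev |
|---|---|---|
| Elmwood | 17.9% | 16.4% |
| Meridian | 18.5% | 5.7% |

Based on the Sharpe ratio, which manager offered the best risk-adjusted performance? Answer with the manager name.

Elmwood: Sharpe ratio = (17.9% − 0.6%) / 16.4% = 1.055
Meridian: Sharpe ratio = (18.5% − 0.6%) / 5.7% = 3.140
Highest: Meridian (3.140).

Meridian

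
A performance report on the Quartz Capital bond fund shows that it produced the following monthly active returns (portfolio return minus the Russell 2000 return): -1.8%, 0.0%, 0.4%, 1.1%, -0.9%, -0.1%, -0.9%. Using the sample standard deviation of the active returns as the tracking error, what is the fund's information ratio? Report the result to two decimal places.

-0.33

Mean return μ = -2.20 / 7 = -0.3143%
Sample σ = √[Σ(r − μ)² / 6] = √[5.5486 / 6] = √0.9248 = 0.9617%
IR = μ / tracking error = -0.3143 / 0.9617 = -0.3268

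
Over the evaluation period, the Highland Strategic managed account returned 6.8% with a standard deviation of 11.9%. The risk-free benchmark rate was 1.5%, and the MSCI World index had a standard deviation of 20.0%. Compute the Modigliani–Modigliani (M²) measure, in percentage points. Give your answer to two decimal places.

10.41

Sharpe = (Rp − Rf) / σp = (6.8% − 1.5%) / 11.9% = 0.4454
M² = Rf + Sharpe × σm = 1.5% + 0.4454 × 20.0% = 10.4080%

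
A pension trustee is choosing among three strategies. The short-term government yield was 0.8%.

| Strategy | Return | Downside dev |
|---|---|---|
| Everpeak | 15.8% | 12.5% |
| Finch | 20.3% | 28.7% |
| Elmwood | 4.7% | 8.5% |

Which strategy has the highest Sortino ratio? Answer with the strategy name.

Everpeak: Sortino ratio = (15.8% − 0.8%) / 12.5% = 1.200
Finch: Sortino ratio = (20.3% − 0.8%) / 28.7% = 0.679
Elmwood: Sortino ratio = (4.7% − 0.8%) / 8.5% = 0.459
Highest: Everpeak (1.200).

Everpeak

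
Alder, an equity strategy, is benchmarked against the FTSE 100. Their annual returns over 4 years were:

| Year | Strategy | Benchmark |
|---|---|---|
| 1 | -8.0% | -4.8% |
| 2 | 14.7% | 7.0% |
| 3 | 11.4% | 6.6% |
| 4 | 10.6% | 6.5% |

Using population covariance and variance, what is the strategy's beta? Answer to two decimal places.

1.77

r̄p = 7.1750%,  r̄m = 3.8250%
Cov = Σ(rp − r̄p)(rm − r̄m) / 4 = 43.9156
Var(rm) = Σ(rm − r̄m)² / 4 = 24.8319
β = Cov / Var = 43.9156 / 24.8319 = 1.7685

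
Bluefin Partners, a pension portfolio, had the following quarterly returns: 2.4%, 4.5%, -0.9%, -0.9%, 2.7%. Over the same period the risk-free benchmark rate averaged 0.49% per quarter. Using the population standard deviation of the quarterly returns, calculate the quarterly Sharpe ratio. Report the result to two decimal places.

Mean return r̄ = 7.80 / 5 = 1.5600%
Population σ = √[Σ(r − r̄)² / 5] = √[22.7520 / 5] = √4.5504 = 2.1332%
Sharpe = (r̄ − rf) / σ = (1.5600 − 0.49) / 2.1332 = 1.0700 / 2.1332 = 0.5016

0.50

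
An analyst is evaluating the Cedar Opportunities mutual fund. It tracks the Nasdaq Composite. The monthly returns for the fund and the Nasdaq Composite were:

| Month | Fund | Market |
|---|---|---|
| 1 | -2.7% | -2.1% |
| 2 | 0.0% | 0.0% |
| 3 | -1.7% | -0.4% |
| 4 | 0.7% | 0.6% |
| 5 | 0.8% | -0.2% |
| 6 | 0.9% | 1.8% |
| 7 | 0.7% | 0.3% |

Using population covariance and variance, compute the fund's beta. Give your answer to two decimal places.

1.02

r̄p = -0.1857%,  r̄m = 0.0000%
Cov = Σ(rp − r̄p)(rm − r̄m) / 7 = 1.2057
Var(rm) = Σ(rm − r̄m)² / 7 = 1.1857
β = Cov / Var = 1.2057 / 1.1857 = 1.0169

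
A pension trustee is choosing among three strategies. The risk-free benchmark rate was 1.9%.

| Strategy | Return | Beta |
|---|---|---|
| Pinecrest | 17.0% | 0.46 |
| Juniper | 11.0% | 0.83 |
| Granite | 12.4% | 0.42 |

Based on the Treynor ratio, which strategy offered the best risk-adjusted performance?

Pinecrest

Pinecrest: Treynor = (17.0% − 1.9%) / 0.46 = 32.826
Juniper: Treynor = (11.0% − 1.9%) / 0.83 = 10.964
Granite: Treynor = (12.4% − 1.9%) / 0.42 = 25.000
Highest: Pinecrest (32.826).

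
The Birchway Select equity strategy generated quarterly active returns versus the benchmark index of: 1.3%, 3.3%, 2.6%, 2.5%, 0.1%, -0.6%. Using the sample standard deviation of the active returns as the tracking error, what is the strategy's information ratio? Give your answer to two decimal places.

μ = (1.3 + 3.3 + 2.6 + 2.5 + 0.1 − 0.6) / 6 = 9.20 / 6 = 1.5333%
Σ(r − μ)² = 11.8533; sample σ = √(11.8533/5) = 1.5397%
IR = μ / tracking error = 1.5333 / 1.5397 = 0.9958

1.00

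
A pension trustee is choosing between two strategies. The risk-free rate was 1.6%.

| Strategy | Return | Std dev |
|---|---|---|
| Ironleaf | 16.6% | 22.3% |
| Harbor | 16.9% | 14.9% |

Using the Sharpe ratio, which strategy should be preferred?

Harbor

Ironleaf: Sharpe ratio = (16.6% − 1.6%) / 22.3% = 0.673
Harbor: Sharpe ratio = (16.9% − 1.6%) / 14.9% = 1.027
Highest: Harbor (1.027).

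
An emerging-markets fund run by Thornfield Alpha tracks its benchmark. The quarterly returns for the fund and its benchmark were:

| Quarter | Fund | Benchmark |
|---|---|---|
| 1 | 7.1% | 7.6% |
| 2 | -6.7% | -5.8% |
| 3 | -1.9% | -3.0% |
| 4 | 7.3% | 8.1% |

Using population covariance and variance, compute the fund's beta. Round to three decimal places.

0.958

r̄p = 1.4500%,  r̄m = 1.7250%
Cov = Σ(rp − r̄p)(rm − r̄m) / 4 = 36.9113
Var(rm) = Σ(rm − r̄m)² / 4 = 38.5269
β = Cov / Var = 36.9113 / 38.5269 = 0.9581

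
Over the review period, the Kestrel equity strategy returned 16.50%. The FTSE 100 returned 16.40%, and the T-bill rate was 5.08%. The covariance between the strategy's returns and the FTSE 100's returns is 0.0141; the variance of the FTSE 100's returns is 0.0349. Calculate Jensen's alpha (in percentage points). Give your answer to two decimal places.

6.85

β = Cov / Var = 0.0141 / 0.0349 = 0.4040
E[R] = Rf + β(Rm − Rf) = 5.08% + 0.4040 × (16.40% − 5.08%) = 9.6533%
α = Rp − E[R] = 16.50% − 9.6533% = 6.8467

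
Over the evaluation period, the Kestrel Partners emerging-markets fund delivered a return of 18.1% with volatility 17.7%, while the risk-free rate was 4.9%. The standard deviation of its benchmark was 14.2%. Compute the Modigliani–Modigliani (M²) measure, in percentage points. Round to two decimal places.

Sharpe = (Rp − Rf) / σp = (18.1% − 4.9%) / 17.7% = 0.7458
M² = Rf + Sharpe × σm = 4.9% + 0.7458 × 14.2% = 15.4904%

15.49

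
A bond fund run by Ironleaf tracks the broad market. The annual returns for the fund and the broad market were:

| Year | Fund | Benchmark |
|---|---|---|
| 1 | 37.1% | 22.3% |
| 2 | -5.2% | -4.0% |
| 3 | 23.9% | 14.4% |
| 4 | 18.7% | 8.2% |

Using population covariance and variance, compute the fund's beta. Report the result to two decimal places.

1.58

r̄p = 18.6250%,  r̄m = 10.2250%
Cov = Σ(rp − r̄p)(rm − r̄m) / 4 = 145.9669
Var(rm) = Σ(rm − r̄m)² / 4 = 92.4219
β = Cov / Var = 145.9669 / 92.4219 = 1.5794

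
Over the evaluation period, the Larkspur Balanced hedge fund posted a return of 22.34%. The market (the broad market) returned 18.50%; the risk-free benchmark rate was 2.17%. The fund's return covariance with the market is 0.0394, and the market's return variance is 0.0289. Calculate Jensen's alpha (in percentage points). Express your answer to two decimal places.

β = Cov / Var = 0.0394 / 0.0289 = 1.3633
E[R] = Rf + β(Rm − Rf) = 2.17% + 1.3633 × (18.50% − 2.17%) = 24.4327%
α = Rp − E[R] = 22.34% − 24.4327% = -2.0927

-2.09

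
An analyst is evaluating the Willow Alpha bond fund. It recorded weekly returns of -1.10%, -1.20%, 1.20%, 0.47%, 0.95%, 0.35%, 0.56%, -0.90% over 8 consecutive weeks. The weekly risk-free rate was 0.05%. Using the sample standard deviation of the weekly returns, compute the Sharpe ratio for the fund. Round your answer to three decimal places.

-0.009

μ = (-1.1 − 1.2 + 1.2 + 0.47 + 0.95 + 0.35 + 0.56 − 0.9) / 8 = 0.330 / 8 = 0.0413%
Σ(r − μ)² = 6.4459; sample σ = √(6.4459/7) = 0.9596%
Sharpe = (μ − rf) / σ = (0.0413 − 0.05) / 0.9596 = -0.0087 / 0.9596 = -0.0091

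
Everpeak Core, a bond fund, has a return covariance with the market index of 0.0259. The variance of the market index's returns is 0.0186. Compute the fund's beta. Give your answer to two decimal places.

1.39

β = Cov(Rp, Rm) / Var(Rm) = 0.0259 / 0.0186 = 1.3925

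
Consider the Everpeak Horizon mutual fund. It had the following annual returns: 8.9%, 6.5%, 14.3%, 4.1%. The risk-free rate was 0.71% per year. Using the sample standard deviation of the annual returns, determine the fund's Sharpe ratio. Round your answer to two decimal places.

1.77

Mean return r̄ = 33.80 / 4 = 8.4500%
Sample σ = √[Σ(r − r̄)² / 3] = √[57.1500 / 3] = √19.0500 = 4.3646%
Sharpe = (r̄ − rf) / σ = (8.4500 − 0.71) / 4.3646 = 7.7400 / 4.3646 = 1.7734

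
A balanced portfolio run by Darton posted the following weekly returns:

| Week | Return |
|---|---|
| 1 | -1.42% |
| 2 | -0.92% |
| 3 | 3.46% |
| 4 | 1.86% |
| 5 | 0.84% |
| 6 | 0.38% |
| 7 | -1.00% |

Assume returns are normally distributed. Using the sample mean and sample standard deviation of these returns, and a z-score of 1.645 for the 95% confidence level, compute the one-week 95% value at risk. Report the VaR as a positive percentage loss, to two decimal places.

2.45

Mean return r̄ = 3.200 / 7 = 0.4571%
Sample σ = √[Σ(r − r̄)² / 6] = √[18.6811 / 6] = √3.1135 = 1.7645%
VaR = −(r̄ − z·σ) = −(0.4571 − 1.645 × 1.7645) = −(-2.4455) = 2.4455%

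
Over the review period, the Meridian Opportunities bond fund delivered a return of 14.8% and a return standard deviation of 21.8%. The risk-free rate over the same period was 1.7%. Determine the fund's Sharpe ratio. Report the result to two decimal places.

Sharpe = (Rp − Rf) / σp = (14.8% − 1.7%) / 21.8% = 13.10% / 21.8% = 0.6009

0.60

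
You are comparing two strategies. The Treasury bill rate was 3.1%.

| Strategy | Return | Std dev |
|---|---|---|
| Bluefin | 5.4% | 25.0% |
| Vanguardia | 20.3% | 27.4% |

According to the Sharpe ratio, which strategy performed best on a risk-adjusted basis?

Vanguardia

Bluefin: Sharpe ratio = (5.4% − 3.1%) / 25.0% = 0.092
Vanguardia: Sharpe ratio = (20.3% − 3.1%) / 27.4% = 0.628
Highest: Vanguardia (0.628).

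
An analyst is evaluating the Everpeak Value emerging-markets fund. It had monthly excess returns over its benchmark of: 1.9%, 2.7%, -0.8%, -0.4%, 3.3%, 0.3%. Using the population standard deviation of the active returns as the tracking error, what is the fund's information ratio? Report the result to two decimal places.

r̄ = (1.9 + 2.7 − 0.8 − 0.4 + 3.3 + 0.3) / 6 = 1.1667%
Σ(r − r̄)² = (1.9 − 1.1667)² + (2.7 − 1.1667)² + (-0.8 − 1.1667)² + … = 14.5133
population σ = √(14.5133 / 6) = √2.4189 = 1.5553%
IR = r̄ / tracking error = 1.1667 / 1.5553 = 0.7501

0.75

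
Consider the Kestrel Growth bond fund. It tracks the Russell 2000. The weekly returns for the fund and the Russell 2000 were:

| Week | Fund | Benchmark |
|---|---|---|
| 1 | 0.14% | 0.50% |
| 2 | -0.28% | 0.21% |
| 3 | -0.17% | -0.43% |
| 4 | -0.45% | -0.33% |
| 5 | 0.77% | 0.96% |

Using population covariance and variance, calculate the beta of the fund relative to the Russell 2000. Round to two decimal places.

0.72

r̄p = 0.0020%,  r̄m = 0.1820%
Cov = Σ(rp − r̄p)(rm − r̄m) / 5 = 0.1940
Var(rm) = Σ(rm − r̄m)² / 5 = 0.2688
β = Cov / Var = 0.1940 / 0.2688 = 0.7217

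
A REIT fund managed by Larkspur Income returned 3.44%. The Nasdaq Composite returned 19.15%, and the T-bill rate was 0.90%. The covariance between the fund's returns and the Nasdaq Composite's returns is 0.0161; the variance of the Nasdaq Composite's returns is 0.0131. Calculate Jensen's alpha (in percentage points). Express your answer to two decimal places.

β = Cov / Var = 0.0161 / 0.0131 = 1.2290
E[R] = Rf + β(Rm − Rf) = 0.90% + 1.2290 × (19.15% − 0.90%) = 23.3293%
α = Rp − E[R] = 3.44% − 23.3293% = -19.8893

-19.89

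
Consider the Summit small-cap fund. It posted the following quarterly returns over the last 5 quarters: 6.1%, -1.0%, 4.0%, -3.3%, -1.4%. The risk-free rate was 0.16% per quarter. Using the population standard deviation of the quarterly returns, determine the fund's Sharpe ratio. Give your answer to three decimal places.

0.203

r̄ = (6.1 − 1 + 4 − 3.3 − 1.4) / 5 = 0.8800%
Σ(r − r̄)² = 63.1880; population σ = √(63.1880/5) = 3.5549%
Sharpe = (r̄ − rf) / σ = (0.8800 − 0.16) / 3.5549 = 0.7200 / 3.5549 = 0.2025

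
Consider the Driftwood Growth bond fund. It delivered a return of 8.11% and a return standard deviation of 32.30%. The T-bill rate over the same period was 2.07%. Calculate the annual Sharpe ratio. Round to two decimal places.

0.19

Sharpe = (Rp − Rf) / σp = (8.11% − 2.07%) / 32.30% = 6.04% / 32.30% = 0.1870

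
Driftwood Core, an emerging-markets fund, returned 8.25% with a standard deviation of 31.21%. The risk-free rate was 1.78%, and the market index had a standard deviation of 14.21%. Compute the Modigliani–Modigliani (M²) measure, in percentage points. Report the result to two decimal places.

Sharpe = (Rp − Rf) / σp = (8.25% − 1.78%) / 31.21% = 0.2073
M² = Rf + Sharpe × σm = 1.78% + 0.2073 × 14.21% = 4.7257%

4.73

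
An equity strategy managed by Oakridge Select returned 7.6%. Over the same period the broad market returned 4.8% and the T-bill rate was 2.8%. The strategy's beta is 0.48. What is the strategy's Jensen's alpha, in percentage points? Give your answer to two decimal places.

CAPM expected return = Rf + β(Rm − Rf) = 2.8% + 0.48 × (4.8% − 2.8%) = 2.8 + 0.48 × 2.00 = 3.7600%
Jensen's α = Rp − E[R] = 7.6% − 3.7600% = 3.8400

3.84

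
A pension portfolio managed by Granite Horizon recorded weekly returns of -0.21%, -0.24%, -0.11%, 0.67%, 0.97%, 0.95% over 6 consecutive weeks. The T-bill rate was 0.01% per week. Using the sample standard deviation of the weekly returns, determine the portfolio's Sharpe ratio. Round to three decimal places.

0.560

r̄ = (-0.21 − 0.24 − 0.11 + 0.67 + 0.97 + 0.95) / 6 = 2.030 / 6 = 0.3383%
Σ(r − r̄)² = 1.7193; sample σ = √(1.7193/5) = 0.5864%
Sharpe = (r̄ − rf) / σ = (0.3383 − 0.01) / 0.5864 = 0.3283 / 0.5864 = 0.5599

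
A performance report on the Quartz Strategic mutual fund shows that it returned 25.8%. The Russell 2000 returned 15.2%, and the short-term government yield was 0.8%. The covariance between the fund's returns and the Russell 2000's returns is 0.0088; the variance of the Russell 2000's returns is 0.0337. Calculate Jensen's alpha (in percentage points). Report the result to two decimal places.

21.24

β = Cov / Var = 0.0088 / 0.0337 = 0.2611
E[R] = Rf + β(Rm − Rf) = 0.8% + 0.2611 × (15.2% − 0.8%) = 4.5598%
α = Rp − E[R] = 25.8% − 4.5598% = 21.2402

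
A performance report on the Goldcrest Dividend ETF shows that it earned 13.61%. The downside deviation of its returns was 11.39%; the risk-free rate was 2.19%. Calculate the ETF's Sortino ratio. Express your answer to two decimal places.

Sortino = (Rp − Rf) / σd = (13.61% − 2.19%) / 11.39% = 11.42% / 11.39% = 1.0026

1.00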